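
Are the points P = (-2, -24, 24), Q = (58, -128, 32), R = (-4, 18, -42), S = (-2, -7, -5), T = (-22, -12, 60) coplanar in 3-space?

The plane through P, Q, R has normal n = PQ × PR = (6528, 3944, 2312) and equation n·X = -52224.
Checking the remaining points: n·S = -52224, n·T = -52224.
All equal -52224, so all 5 points lie in one plane.

Yes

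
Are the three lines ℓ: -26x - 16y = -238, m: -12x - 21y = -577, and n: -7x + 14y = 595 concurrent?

The three lines meet at one point iff the augmented coefficient matrix [aᵢ bᵢ cᵢ] has rank < 3, i.e. its determinant vanishes.
Here the determinant is 10948.
Nonzero, so no common point exists.

No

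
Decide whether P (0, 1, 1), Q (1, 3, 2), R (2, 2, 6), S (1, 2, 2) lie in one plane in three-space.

No

The four points are coplanar iff the 3×3 determinant with rows PQ, PR, PS is zero.
Rows: (1, 2, 1), (2, 1, 5), (1, 1, 1).
Expanding along the first row: (1)(-4) − (2)(-3) + (1)(1) = 3.
Nonzero ⇒ not coplanar.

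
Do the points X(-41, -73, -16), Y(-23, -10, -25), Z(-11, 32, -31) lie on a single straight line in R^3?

XY = (18, 63, -9), XZ = (30, 105, -15).
XY × XZ = (0, 0, 0).
The cross product vanishes, so the three points are collinear.

Yes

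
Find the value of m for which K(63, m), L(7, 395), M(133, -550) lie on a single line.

Collinearity: (K − L) must be parallel to (M − L) = (126, -945).
Cross-multiplying the components: (m − 395)·(126) = (56)·(-945).
Solving gives m = -25.

-25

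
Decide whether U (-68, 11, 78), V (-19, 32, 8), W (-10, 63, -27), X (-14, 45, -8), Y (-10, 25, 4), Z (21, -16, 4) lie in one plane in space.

The plane through U, V, W has normal n = UV × UW = (1435, 1085, 1330) and equation n·P = 18095.
Checking the remaining points: n·X = 18095, n·Y = 18095, n·Z = 18095.
All equal 18095, so all 6 points lie in one plane.

Yes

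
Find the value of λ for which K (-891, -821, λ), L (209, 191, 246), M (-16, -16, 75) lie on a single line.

-590

Direction LM = (-225, -207, -171). From the x-coordinate of K, the parameter along the line is τ = (-891 − 209)/(-225) = 44/9.
Then λ = 246 + 44/9·(-171) = -590.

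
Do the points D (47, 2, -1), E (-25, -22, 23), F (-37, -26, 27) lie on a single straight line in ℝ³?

Yes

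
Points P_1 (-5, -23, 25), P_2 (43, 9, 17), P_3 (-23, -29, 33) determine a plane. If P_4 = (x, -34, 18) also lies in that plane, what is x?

A normal to the plane is n = P_1P_2 × P_1P_3 = (208, -240, 288).
P_4 lies in the plane iff n · P_1P_4 = 0.
This gives (208)x + (1664) = 0, so x = -8.

-8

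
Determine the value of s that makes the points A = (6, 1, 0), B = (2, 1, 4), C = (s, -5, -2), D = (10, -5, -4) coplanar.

8

Coplanarity ⇔ det[AB; AC; AD] = 0.
Expanding, this is linear in s: (-24)s + (192) = 0.
So s = 8.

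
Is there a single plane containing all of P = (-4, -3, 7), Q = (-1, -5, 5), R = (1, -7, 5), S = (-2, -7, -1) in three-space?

With P as base: PQ = (3, -2, -2), PR = (5, -4, -2), PS = (2, -4, -8).
PR × PS = (24, 36, -12).
PQ · (PR × PS) = 24.
Since 24 ≠ 0, the four points are not coplanar.

No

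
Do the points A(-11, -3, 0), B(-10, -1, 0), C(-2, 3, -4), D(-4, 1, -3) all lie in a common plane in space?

No

A normal to the plane through A, B, C is n = AB × AC = (-8, 4, -12).
The plane has equation n·P = 76. For D: n·D = 72.
72 ≠ 76, so D is off the plane.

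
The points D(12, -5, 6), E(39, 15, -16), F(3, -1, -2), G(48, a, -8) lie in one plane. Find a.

Normal to plane DEF: n = (-72, 414, 288); plane equation n·P = -1206.
Requiring n·G = -1206: (414)a + (-5760) = -1206.
So a = 11.

11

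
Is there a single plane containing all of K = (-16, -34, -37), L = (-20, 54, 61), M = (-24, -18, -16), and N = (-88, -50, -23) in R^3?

Yes

A normal to the plane through K, L, M is n = KL × KM = (280, -700, 640).
The plane has equation n·P = -4360. For N: n·N = -4360.
Equal, so N lies in the plane and all four are coplanar.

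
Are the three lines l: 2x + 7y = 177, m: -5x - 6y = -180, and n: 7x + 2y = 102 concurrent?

Intersecting l and m: solving the 2×2 system gives (x, y) = (198/23, 525/23).
Substitute into n: (7)(198/23) + (2)(525/23) = 2436/23.
But n requires 102 ≠ 2436/23, so the three lines have no common point.

No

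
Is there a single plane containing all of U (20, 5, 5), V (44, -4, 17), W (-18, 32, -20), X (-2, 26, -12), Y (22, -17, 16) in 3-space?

Yes

The plane through U, V, W has normal n = UV × UW = (-99, 144, 306) and equation n·P = 270.
Checking the remaining points: n·X = 270, n·Y = 270.
All equal 270, so all 5 points lie in one plane.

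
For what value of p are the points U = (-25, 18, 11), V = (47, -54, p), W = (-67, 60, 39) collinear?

Direction UW = (-42, 42, 28). From the x-coordinate of V, the parameter along the line is τ = (47 − (-25))/(-42) = -12/7.
Then p = 11 + (-12/7)·(28) = -37.

-37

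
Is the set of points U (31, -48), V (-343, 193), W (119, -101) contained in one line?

UV = (-374, 241), UW = (88, -53).
If collinear, UW would be a scalar multiple of UV. But (-374)·(-53) ≠ (241)·(88) (difference -1386), so they are not parallel; the points are not collinear.

No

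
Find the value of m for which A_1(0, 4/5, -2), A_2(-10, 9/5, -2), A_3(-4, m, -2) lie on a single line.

6/5

Direction A_1A_2 = (-10, 1, 0). From the x-coordinate of A_3, the parameter along the line is τ = (-4 − 0)/(-10) = 2/5.
Then m = 4/5 + 2/5·(1) = 6/5.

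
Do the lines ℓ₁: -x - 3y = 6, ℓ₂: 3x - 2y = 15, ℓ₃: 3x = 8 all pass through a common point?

Intersecting ℓ₁ and ℓ₂: solving the 2×2 system gives (x, y) = (3, -3).
Substitute into ℓ₃: (3)(3) + (0)(-3) = 9.
But ℓ₃ requires 8 ≠ 9, so the three lines have no common point.

No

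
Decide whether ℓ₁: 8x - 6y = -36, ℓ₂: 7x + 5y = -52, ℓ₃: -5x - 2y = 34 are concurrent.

Yes

The three lines meet at one point iff the augmented coefficient matrix [aᵢ bᵢ cᵢ] has rank < 3, i.e. its determinant vanishes.
Here the determinant is 0.
It vanishes, so the lines are concurrent at (-6, -2).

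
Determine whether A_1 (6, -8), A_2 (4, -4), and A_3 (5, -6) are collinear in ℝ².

Yes

A_1A_2 = (-2, 4), A_1A_3 = (-1, 2).
det[A_1A_2; A_1A_3] = (-2)(2) − (4)(-1) = 0.
The determinant is zero, so the points are collinear.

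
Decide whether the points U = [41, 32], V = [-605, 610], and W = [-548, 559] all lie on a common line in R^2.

UV = (-646, 578), UW = (-589, 527).
Twice the signed area of △UVW is (-646)(527) − (578)(-589) = 0.
The triangle is degenerate (zero area), so the points are collinear.

Yes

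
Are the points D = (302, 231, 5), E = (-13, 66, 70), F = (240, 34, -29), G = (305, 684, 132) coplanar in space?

The four points are coplanar iff the 3×3 determinant with rows DE, DF, DG is zero.
Rows: (-315, -165, 65), (-62, -197, -34), (3, 453, 127).
Expanding along the first row: (-315)(-9617) − (-165)(-7772) + (65)(-27495) = -40200.
Nonzero ⇒ not coplanar.

No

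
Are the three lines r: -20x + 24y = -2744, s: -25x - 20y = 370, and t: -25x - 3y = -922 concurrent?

Yes

Intersecting r and s: solving the 2×2 system gives (x, y) = (46, -76).
Substitute into t: (-25)(46) + (-3)(-76) = -922.
This equals -922, so (46, -76) lies on all three lines and they are concurrent.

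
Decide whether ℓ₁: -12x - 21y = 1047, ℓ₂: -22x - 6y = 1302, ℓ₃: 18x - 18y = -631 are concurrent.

Lines aᵢx + bᵢy = cᵢ with pairwise distinct directions are concurrent exactly when det[aᵢ bᵢ cᵢ] = 0.
Here the determinant is 390.
Nonzero, so no common point exists.

No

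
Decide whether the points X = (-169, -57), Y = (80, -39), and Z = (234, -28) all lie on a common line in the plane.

No

XY = (249, 18), XZ = (403, 29).
If collinear, XZ would be a scalar multiple of XY. But (249)·(29) ≠ (18)·(403) (difference -33), so they are not parallel; the points are not collinear.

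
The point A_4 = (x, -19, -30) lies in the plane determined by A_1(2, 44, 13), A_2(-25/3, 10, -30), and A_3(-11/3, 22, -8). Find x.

-35/3

The plane through A_1, A_2, A_3 has equation −232x + (80/3)y + (104/3)z = 1160.
Substituting A_4: (-232)x + (-4640/3) = 1160, so x = -35/3.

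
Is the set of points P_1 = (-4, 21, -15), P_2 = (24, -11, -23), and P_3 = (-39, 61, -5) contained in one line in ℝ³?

Yes

P_1P_2 = (28, -32, -8), P_1P_3 = (-35, 40, 10).
Each component of P_1P_3 is -5/4 times the corresponding component of P_1P_2, so P_1P_3 = -5/4·P_1P_2 and the points are collinear.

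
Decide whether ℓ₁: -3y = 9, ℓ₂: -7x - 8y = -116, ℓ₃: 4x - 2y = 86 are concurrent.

Yes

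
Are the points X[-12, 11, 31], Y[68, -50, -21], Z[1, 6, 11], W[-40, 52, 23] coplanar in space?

No

With X as base: XY = (80, -61, -52), XZ = (13, -5, -20), XW = (-28, 41, -8).
XZ × XW = (860, 664, 393).
XY · (XZ × XW) = 7860.
Since 7860 ≠ 0, the four points are not coplanar.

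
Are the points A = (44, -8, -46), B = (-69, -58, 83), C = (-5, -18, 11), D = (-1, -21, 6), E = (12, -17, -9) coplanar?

The plane through A, B, C has normal n = AB × AC = (-1560, 120, -1320) and equation n·P = -8880.
Checking the remaining points: n·D = -8880, n·E = -8880.
All equal -8880, so all 5 points lie in one plane.

Yes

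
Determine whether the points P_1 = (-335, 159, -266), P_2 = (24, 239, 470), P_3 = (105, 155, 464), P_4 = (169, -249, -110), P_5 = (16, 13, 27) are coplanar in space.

No

The plane through P_1, P_2, P_3 has normal n = P_1P_2 × P_1P_3 = (61344, 61770, -36636) and equation n·P = -983634.
Checking the remaining points: n·P_4 = -983634, n·P_5 = 795342.
Since n·P_5 = 795342 ≠ -983634, P_5 is off the plane and the points are not all coplanar.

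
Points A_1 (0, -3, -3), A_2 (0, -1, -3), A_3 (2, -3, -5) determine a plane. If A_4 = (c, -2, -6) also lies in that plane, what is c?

3

Coplanarity requires A_1A_2 · (A_1A_3 × A_1A_4) = 0.
A_1A_2 = (0, 2, 0), A_1A_3 = (2, 0, -2); the triple product is linear in c with coefficient -4 and constant term 12.
Setting it to zero: c = 3.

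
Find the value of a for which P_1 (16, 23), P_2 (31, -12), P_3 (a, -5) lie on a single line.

28

The three points are collinear iff det[P_1P_2; P_1P_3] = 0.
This determinant is linear in a: (35)a + (-980) = 0, so a = 28.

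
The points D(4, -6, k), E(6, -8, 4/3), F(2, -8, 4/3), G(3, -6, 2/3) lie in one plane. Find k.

2/3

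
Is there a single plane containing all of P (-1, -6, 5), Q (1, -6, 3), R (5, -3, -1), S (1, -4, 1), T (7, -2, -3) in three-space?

No

The plane through P, Q, R has normal n = PQ × PR = (6, 0, 6) and equation n·X = 24.
Checking the remaining points: n·S = 12, n·T = 24.
Since n·S = 12 ≠ 24, S is off the plane and the points are not all coplanar.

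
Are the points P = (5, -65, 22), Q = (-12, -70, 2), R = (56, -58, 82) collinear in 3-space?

PQ = (-17, -5, -20), PR = (51, 7, 60).
Comparing components 2 and 3: (-5)(60) − (-20)(7) = -160 ≠ 0, so PQ and PR are not parallel and the points are not collinear.

No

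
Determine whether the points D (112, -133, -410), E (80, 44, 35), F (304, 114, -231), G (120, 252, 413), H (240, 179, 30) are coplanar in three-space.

The plane through D, E, F has normal n = DE × DF = (-78232, 91168, -41888) and equation n·P = -3713248.
Checking the remaining points: n·G = -3713248, n·H = -3713248.
All equal -3713248, so all 5 points lie in one plane.

Yes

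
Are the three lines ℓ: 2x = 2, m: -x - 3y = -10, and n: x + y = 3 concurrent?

Intersecting ℓ and m: solving the 2×2 system gives (x, y) = (1, 3).
Substitute into n: (1)(1) + (1)(3) = 4.
But n requires 3 ≠ 4, so the three lines have no common point.

No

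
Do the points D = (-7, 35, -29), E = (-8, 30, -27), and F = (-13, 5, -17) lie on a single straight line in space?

Yes

DE = (-1, -5, 2), DF = (-6, -30, 12).
DE × DF = (0, 0, 0).
The cross product vanishes, so the three points are collinear.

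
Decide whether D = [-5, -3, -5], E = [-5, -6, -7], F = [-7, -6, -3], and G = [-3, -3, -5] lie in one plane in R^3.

No

A normal to the plane through D, E, F is n = DE × DF = (-12, 4, -6).
The plane has equation n·P = 78. For G: n·G = 54.
54 ≠ 78, so G is off the plane.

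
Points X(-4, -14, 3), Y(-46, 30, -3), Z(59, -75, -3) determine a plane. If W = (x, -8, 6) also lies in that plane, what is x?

The plane through X, Y, Z has equation −630x − 630y − 210z = 10710.
Substituting W: (-630)x + (3780) = 10710, so x = -11.

-11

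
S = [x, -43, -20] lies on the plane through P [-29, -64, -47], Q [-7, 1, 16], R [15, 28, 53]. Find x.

-14

Coplanarity requires PQ · (PR × PS) = 0.
PQ = (22, 65, 63), PR = (44, 92, 100); the triple product is linear in x with coefficient 704 and constant term 9856.
Setting it to zero: x = -14.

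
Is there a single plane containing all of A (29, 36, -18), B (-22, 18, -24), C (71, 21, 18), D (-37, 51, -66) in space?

No

A normal to the plane through A, B, C is n = AB × AC = (-738, 1584, 1521).
The plane has equation n·P = 8244. For D: n·D = 7704.
7704 ≠ 8244, so D is off the plane.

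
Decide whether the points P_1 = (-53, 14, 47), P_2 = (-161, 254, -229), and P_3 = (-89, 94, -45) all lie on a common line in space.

Yes

P_1P_2 = (-108, 240, -276), P_1P_3 = (-36, 80, -92).
Each component of P_1P_3 is 1/3 times the corresponding component of P_1P_2, so P_1P_3 = 1/3·P_1P_2 and the points are collinear.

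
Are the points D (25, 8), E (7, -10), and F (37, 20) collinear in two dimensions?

DE = (-18, -18), DF = (12, 12).
det[DE; DF] = (-18)(12) − (-18)(12) = 0.
The determinant is zero, so the points are collinear.

Yes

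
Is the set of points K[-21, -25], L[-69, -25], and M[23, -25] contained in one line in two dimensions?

KL = (-48, 0), KM = (44, 0).
Twice the signed area of △KLM is (-48)(0) − (0)(44) = 0.
The triangle is degenerate (zero area), so the points are collinear.

Yes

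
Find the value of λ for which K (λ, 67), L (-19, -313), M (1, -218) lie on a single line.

The three points are collinear iff det[KL; KM] = 0.
This determinant is linear in λ: (-95)λ + (5795) = 0, so λ = 61.

61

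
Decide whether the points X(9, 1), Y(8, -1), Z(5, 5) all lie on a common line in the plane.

XY = (-1, -2), XZ = (-4, 4).
det[XY; XZ] = (-1)(4) − (-2)(-4) = -12.
The determinant is nonzero, so they are not collinear.

No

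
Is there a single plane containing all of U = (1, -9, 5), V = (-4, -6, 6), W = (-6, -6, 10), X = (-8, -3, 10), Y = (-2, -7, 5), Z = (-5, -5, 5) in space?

No

The plane through U, V, W has normal n = UV × UW = (12, 18, 6) and equation n·P = -120.
Checking the remaining points: n·X = -90, n·Y = -120, n·Z = -120.
Since n·X = -90 ≠ -120, X is off the plane and the points are not all coplanar.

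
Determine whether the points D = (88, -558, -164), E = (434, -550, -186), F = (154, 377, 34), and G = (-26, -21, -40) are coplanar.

No

A normal to the plane through D, E, F is n = DE × DF = (22154, -69960, 322982).
The plane has equation n·P = -11981816. For G: n·G = -12026124.
-12026124 ≠ -11981816, so G is off the plane.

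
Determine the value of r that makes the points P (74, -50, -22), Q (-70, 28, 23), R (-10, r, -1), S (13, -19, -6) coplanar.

The points are coplanar iff PQ · (PR × PS) = 0.
Expanding, this is linear in r: (441)r + (3528) = 0.
So r = -8.

-8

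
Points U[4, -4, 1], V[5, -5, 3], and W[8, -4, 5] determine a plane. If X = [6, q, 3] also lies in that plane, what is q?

-4

Coplanarity requires UV · (UW × UX) = 0.
UV = (1, -1, 2), UW = (4, 0, 4); the triple product is linear in q with coefficient 4 and constant term 16.
Setting it to zero: q = -4.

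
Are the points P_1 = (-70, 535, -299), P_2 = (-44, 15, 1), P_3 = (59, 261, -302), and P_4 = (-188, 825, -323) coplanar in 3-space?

With P_1 as base: P_1P_2 = (26, -520, 300), P_1P_3 = (129, -274, -3), P_1P_4 = (-118, 290, -24).
P_1P_3 × P_1P_4 = (7446, 3450, 5078).
P_1P_2 · (P_1P_3 × P_1P_4) = -77004.
Since -77004 ≠ 0, the four points are not coplanar.

No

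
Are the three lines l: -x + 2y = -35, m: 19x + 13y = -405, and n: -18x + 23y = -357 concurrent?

Lines aᵢx + bᵢy = cᵢ with pairwise distinct directions are concurrent exactly when det[aᵢ bᵢ cᵢ] = 0.
Here the determinant is -13.
Nonzero, so no common point exists.

No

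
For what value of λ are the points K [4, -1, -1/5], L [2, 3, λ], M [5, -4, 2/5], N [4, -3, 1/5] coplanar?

Normal to plane KMN: n = (0, -2/5, -2); plane equation n·P = 4/5.
Requiring n·L = 4/5: (-2)λ + (-6/5) = 4/5.
So λ = -1.

-1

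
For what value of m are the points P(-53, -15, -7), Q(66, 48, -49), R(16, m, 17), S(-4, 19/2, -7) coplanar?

Normal to plane PQS: n = (1029, -2058, -343/2); plane equation n·X = -44933/2.
Requiring n·R = -44933/2: (-2058)m + (27097/2) = -44933/2.
So m = 35/2.

35/2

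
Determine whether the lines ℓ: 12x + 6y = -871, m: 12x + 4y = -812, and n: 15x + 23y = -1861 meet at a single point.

No

Lines aᵢx + bᵢy = cᵢ with pairwise distinct directions are concurrent exactly when det[aᵢ bᵢ cᵢ] = 0.
Here the determinant is 7560.
Nonzero, so no common point exists.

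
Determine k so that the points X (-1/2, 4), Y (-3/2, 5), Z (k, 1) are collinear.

5/2

The three points are collinear iff det[XY; XZ] = 0.
This determinant is linear in k: (-1)k + (5/2) = 0, so k = 5/2.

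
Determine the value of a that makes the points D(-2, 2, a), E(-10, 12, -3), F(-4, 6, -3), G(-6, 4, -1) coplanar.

Coplanarity ⇔ det[DE; DF; DG] = 0.
Expanding, this is linear in a: (24)a + (48) = 0.
So a = -2.

-2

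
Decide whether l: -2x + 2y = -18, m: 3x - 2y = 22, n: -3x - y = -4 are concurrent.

Intersecting l and m: solving the 2×2 system gives (x, y) = (4, -5).
Substitute into n: (-3)(4) + (-1)(-5) = -7.
But n requires -4 ≠ -7, so the three lines have no common point.

No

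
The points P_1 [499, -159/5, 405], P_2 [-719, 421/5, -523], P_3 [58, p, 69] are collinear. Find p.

51/5

Collinearity requires P_1P_2 × P_1P_3 = 0; each component is linear in p.
The x-component gives (928)p + (-47328/5) = 0, so p = 51/5.
The remaining components then also vanish.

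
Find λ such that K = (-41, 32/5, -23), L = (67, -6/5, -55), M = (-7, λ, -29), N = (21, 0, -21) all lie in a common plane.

Coplanarity ⇔ det[KL; KM; KN] = 0.
Expanding, this is linear in λ: (2200)λ + (-7920) = 0.
So λ = 18/5.

18/5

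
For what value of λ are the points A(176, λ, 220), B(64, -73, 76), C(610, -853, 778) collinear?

-233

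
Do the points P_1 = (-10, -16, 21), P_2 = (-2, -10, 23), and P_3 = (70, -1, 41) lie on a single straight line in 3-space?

No

P_1P_2 = (8, 6, 2), P_1P_3 = (80, 15, 20).
P_1P_2 × P_1P_3 = (90, 0, -360).
The cross product is nonzero, so the points do not lie on one line.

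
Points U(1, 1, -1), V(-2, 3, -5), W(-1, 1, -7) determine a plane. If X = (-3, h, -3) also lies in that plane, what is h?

5

The plane through U, V, W has equation −12x − 10y + 4z = -26.
Substituting X: (-10)h + (24) = -26, so h = 5.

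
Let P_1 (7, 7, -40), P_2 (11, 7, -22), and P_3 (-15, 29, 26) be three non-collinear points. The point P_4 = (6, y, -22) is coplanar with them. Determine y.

10

Coplanarity requires P_1P_2 · (P_1P_3 × P_1P_4) = 0.
P_1P_2 = (4, 0, 18), P_1P_3 = (-22, 22, 66); the triple product is linear in y with coefficient -660 and constant term 6600.
Setting it to zero: y = 10.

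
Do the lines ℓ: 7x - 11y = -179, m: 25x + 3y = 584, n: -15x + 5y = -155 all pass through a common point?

No

Intersecting ℓ and m: solving the 2×2 system gives (x, y) = (5887/296, 8563/296).
Substitute into n: (-15)(5887/296) + (5)(8563/296) = -22745/148.
But n requires -155 ≠ -22745/148, so the three lines have no common point.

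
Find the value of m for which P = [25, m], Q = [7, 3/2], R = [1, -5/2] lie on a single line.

The three points are collinear iff det[PQ; PR] = 0.
This determinant is linear in m: (-6)m + (81) = 0, so m = 27/2.

27/2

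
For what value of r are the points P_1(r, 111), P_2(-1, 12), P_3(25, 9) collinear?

Collinearity: (P_1 − P_2) must be parallel to (P_3 − P_2) = (26, -3).
Cross-multiplying the components: (r − (-1))·(-3) = (99)·(26).
Solving gives r = -859.

-859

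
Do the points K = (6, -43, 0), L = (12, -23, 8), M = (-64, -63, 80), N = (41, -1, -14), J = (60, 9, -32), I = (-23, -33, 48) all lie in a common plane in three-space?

The plane through K, L, M has normal n = KL × KM = (1760, -1040, 1280) and equation n·P = 55280.
Checking the remaining points: n·N = 55280, n·J = 55280, n·I = 55280.
All equal 55280, so all 6 points lie in one plane.

Yes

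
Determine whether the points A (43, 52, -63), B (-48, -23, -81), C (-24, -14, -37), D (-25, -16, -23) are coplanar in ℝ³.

The four points are coplanar iff the 3×3 determinant with rows AB, AC, AD is zero.
Rows: (-91, -75, -18), (-67, -66, 26), (-68, -68, 40).
Expanding along the first row: (-91)(-872) − (-75)(-912) + (-18)(68) = 9728.
Nonzero ⇒ not coplanar.

No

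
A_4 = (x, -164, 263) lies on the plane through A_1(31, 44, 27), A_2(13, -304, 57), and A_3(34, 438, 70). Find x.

-29

A normal to the plane is n = A_1A_2 × A_1A_3 = (-26784, 864, -6048).
A_4 lies in the plane iff n · A_1A_4 = 0.
This gives (-26784)x + (-776736) = 0, so x = -29.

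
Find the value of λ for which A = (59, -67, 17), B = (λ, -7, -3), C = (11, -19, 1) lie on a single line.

-1

Direction AC = (-48, 48, -16). From the y-coordinate of B, the parameter along the line is τ = (-7 − (-67))/48 = 5/4.
Then λ = 59 + 5/4·(-48) = -1.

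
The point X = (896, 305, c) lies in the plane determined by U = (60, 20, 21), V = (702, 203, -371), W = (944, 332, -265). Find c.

-292

The plane through U, V, W has equation 69966x − 162916y + 38532z = 1748812.
Substituting X: (38532)c + (13000156) = 1748812, so c = -292.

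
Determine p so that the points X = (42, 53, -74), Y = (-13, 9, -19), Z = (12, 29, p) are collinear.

Collinearity requires XY × XZ = 0; each component is linear in p.
The x-component gives (-44)p + (-1936) = 0, so p = -44.
The remaining components then also vanish.

-44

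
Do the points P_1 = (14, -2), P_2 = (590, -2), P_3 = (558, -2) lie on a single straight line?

Yes

P_1P_2 = (576, 0), P_1P_3 = (544, 0).
Checking proportionality: P_1P_3 = 17/18·P_1P_2, so the vectors are parallel and the points are collinear.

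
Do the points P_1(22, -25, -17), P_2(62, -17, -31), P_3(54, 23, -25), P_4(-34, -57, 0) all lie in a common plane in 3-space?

The four points are coplanar iff the 3×3 determinant with rows P_1P_2, P_1P_3, P_1P_4 is zero.
Rows: (40, 8, -14), (32, 48, -8), (-56, -32, 17).
Expanding along the first row: (40)(560) − (8)(96) + (-14)(1664) = -1664.
Nonzero ⇒ not coplanar.

No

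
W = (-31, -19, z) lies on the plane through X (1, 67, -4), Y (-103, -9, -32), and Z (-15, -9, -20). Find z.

-24

Coplanarity requires XY · (XZ × XW) = 0.
XY = (-104, -76, -28), XZ = (-16, -76, -16); the triple product is linear in z with coefficient 6688 and constant term 160512.
Setting it to zero: z = -24.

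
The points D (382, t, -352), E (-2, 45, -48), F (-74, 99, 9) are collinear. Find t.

-243

Direction EF = (-72, 54, 57). From the x-coordinate of D, the parameter along the line is τ = (382 − (-2))/(-72) = -16/3.
Then t = 45 + (-16/3)·(54) = -243.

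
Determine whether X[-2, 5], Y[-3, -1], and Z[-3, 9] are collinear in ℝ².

XY = (-1, -6), XZ = (-1, 4).
Twice the signed area of △XYZ is (-1)(4) − (-6)(-1) = -10.
The area is nonzero, so the three points are not collinear.

No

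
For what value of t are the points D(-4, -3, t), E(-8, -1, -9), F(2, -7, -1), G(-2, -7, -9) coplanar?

-5

Coplanarity ⇔ det[DE; DF; DG] = 0.
Expanding, this is linear in t: (24)t + (120) = 0.
So t = -5.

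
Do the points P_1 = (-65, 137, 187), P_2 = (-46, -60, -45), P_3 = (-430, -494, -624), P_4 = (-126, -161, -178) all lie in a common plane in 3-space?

The four points are coplanar iff the 3×3 determinant with rows P_1P_2, P_1P_3, P_1P_4 is zero.
Rows: (19, -197, -232), (-365, -631, -811), (-61, -298, -365).
Expanding along the first row: (19)(-11363) − (-197)(83754) + (-232)(70279) = -21087.
Nonzero ⇒ not coplanar.

No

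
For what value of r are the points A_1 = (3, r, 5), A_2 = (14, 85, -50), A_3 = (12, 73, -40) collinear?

Collinearity requires A_1A_2 × A_1A_3 = 0; each component is linear in r.
The x-component gives (-10)r + (190) = 0, so r = 19.
The remaining components then also vanish.

19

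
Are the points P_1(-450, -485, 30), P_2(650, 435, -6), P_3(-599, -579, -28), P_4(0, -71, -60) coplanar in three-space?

The four points are coplanar iff the 3×3 determinant with rows P_1P_2, P_1P_3, P_1P_4 is zero.
Rows: (1100, 920, -36), (-149, -94, -58), (450, 414, -90).
Expanding along the first row: (1100)(32472) − (920)(39510) + (-36)(-19386) = 67896.
Nonzero ⇒ not coplanar.

No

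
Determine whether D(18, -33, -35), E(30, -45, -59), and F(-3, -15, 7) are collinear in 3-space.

No

DE = (12, -12, -24), DF = (-21, 18, 42).
DE × DF = (-72, 0, -36).
The cross product is nonzero, so the points do not lie on one line.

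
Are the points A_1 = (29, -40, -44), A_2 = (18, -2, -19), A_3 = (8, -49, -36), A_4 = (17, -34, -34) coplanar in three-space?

Yes

With A_1 as base: A_1A_2 = (-11, 38, 25), A_1A_3 = (-21, -9, 8), A_1A_4 = (-12, 6, 10).
A_1A_3 × A_1A_4 = (-138, 114, -234).
A_1A_2 · (A_1A_3 × A_1A_4) = 0.
The scalar triple product vanishes, so the four points are coplanar.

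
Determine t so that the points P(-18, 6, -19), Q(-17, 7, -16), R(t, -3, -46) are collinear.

-27

Direction PQ = (1, 1, 3). From the y-coordinate of R, the parameter along the line is τ = (-3 − 6)/1 = -9.
Then t = (-18) + (-9)·(1) = -27.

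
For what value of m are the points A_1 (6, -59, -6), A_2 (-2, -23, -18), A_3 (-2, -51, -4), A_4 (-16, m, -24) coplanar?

Normal to plane A_1A_2A_3: n = (168, 112, 224); plane equation n·P = -6944.
Requiring n·A_4 = -6944: (112)m + (-8064) = -6944.
So m = 10.

10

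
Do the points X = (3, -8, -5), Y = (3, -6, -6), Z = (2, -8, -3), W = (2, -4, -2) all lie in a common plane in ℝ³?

The four points are coplanar iff the 3×3 determinant with rows XY, XZ, XW is zero.
Rows: (0, 2, -1), (-1, 0, 2), (-1, 4, 3).
Expanding along the first row: (0)(-8) − (2)(-1) + (-1)(-4) = 6.
Nonzero ⇒ not coplanar.

No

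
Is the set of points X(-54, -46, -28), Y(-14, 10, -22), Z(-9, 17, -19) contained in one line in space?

XY = (40, 56, 6), XZ = (45, 63, 9).
Comparing components 2 and 3: (56)(9) − (6)(63) = 126 ≠ 0, so XY and XZ are not parallel and the points are not collinear.

No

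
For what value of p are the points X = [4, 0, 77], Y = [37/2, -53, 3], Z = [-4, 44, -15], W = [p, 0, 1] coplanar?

Normal to plane XYZ: n = (8132, 1926, 214); plane equation n·P = 49006.
Requiring n·W = 49006: (8132)p + (214) = 49006.
So p = 6.

6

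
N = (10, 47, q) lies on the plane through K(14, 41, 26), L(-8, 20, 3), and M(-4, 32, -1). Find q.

12

Coplanarity requires KL · (KM × KN) = 0.
KL = (-22, -21, -23), KM = (-18, -9, -27); the triple product is linear in q with coefficient -180 and constant term 2160.
Setting it to zero: q = 12.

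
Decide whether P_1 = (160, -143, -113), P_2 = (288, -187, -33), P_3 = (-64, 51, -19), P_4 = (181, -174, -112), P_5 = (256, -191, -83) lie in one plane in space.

No

The plane through P_1, P_2, P_3 has normal n = P_1P_2 × P_1P_3 = (-19656, -29952, 14976) and equation n·P = -554112.
Checking the remaining points: n·P_4 = -23400, n·P_5 = -554112.
Since n·P_4 = -23400 ≠ -554112, P_4 is off the plane and the points are not all coplanar.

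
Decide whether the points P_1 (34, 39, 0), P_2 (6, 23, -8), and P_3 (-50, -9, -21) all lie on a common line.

P_1P_2 = (-28, -16, -8), P_1P_3 = (-84, -48, -21).
P_1P_2 × P_1P_3 = (-48, 84, 0).
The cross product is nonzero, so the points do not lie on one line.

No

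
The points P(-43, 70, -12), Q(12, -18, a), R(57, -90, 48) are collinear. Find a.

21

Direction PR = (100, -160, 60). From the x-coordinate of Q, the parameter along the line is τ = (12 − (-43))/100 = 11/20.
Then a = (-12) + 11/20·(60) = 21.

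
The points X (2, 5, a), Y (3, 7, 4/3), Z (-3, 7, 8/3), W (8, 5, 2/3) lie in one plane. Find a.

2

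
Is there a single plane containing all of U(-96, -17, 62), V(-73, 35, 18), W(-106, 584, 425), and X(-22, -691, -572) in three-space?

A normal to the plane through U, V, W is n = UV × UW = (45320, -7909, 14343).
The plane has equation n·P = -3327001. For X: n·X = -3736117.
-3736117 ≠ -3327001, so X is off the plane.

No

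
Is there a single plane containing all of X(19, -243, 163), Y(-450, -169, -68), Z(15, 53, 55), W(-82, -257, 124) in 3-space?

Yes

A normal to the plane through X, Y, Z is n = XY × XZ = (60384, -49728, -138528).
The plane has equation n·P = -9348864. For W: n·W = -9348864.
Equal, so W lies in the plane and all four are coplanar.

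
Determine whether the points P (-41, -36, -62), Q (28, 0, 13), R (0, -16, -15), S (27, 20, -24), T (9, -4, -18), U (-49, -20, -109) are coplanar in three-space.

No

The plane through P, Q, R has normal n = PQ × PR = (192, -168, -96) and equation n·X = 4128.
Checking the remaining points: n·S = 4128, n·T = 4128, n·U = 4416.
Since n·U = 4416 ≠ 4128, U is off the plane and the points are not all coplanar.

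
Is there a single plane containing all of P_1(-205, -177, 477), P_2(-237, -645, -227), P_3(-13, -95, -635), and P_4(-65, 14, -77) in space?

The four points are coplanar iff the 3×3 determinant with rows P_1P_2, P_1P_3, P_1P_4 is zero.
Rows: (-32, -468, -704), (192, 82, -1112), (140, 191, -554).
Expanding along the first row: (-32)(166964) − (-468)(49312) + (-704)(25192) = 0.
Zero determinant ⇒ coplanar.

Yes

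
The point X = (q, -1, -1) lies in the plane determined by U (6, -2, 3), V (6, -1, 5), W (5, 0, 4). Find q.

Coplanarity requires UV · (UW × UX) = 0.
UV = (0, 1, 2), UW = (-1, 2, 1); the triple product is linear in q with coefficient -3 and constant term 12.
Setting it to zero: q = 4.

4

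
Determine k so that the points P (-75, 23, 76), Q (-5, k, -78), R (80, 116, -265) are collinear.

65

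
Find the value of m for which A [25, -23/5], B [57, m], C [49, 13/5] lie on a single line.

The three points are collinear iff det[AB; AC] = 0.
This determinant is linear in m: (-24)m + (120) = 0, so m = 5.

5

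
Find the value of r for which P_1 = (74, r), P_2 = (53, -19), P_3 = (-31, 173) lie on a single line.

The three points are collinear iff det[P_1P_2; P_1P_3] = 0.
This determinant is linear in r: (-84)r + (-5628) = 0, so r = -67.

-67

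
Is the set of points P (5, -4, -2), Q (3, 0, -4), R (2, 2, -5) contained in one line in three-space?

Yes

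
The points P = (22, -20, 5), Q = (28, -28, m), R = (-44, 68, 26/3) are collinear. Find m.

14/3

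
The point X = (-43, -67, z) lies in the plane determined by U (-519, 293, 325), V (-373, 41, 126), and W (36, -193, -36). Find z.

Coplanarity requires UV · (UW × UX) = 0.
UV = (146, -252, -199), UW = (555, -486, -361); the triple product is linear in z with coefficient 68904 and constant term -4340952.
Setting it to zero: z = 63.

63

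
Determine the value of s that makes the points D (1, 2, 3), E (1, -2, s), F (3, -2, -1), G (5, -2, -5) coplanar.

The points are coplanar iff DE · (DF × DG) = 0.
Expanding, this is linear in s: (8)s + (-24) = 0.
So s = 3.

3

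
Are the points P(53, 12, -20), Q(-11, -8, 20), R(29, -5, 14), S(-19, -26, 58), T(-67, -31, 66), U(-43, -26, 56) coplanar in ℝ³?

No

The plane through P, Q, R has normal n = PQ × PR = (0, 1216, 608) and equation n·X = 2432.
Checking the remaining points: n·S = 3648, n·T = 2432, n·U = 2432.
Since n·S = 3648 ≠ 2432, S is off the plane and the points are not all coplanar.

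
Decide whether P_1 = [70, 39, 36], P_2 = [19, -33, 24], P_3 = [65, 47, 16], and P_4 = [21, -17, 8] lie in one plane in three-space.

With P_1 as base: P_1P_2 = (-51, -72, -12), P_1P_3 = (-5, 8, -20), P_1P_4 = (-49, -56, -28).
P_1P_3 × P_1P_4 = (-1344, 840, 672).
P_1P_2 · (P_1P_3 × P_1P_4) = 0.
The scalar triple product vanishes, so the four points are coplanar.

Yes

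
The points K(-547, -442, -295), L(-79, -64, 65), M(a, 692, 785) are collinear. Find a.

857

Collinearity requires KL × KM = 0; each component is linear in a.
The y-component gives (360)a + (-308520) = 0, so a = 857.
The remaining components then also vanish.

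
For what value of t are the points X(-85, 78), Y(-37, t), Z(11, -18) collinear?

30

Collinearity: (Y − X) must be parallel to (Z − X) = (96, -96).
Cross-multiplying the components: (t − 78)·(96) = (48)·(-96).
Solving gives t = 30.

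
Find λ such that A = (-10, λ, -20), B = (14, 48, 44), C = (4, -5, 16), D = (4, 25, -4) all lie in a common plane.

-84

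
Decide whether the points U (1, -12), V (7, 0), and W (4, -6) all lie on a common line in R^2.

Yes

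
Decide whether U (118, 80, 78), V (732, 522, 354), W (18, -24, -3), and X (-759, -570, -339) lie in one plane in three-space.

With U as base: UV = (614, 442, 276), UW = (-100, -104, -81), UX = (-877, -650, -417).
UW × UX = (-9282, 29337, -26208).
UV · (UW × UX) = 34398.
Since 34398 ≠ 0, the four points are not coplanar.

No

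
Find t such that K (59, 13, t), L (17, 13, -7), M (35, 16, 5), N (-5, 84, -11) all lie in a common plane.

20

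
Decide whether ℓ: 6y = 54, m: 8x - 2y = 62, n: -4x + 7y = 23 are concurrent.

Yes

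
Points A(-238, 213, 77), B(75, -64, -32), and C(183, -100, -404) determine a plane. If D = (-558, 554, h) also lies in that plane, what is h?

-136

A normal to the plane is n = AB × AC = (99120, 104664, 18648).
D lies in the plane iff n · AD = 0.
This gives (18648)h + (2536128) = 0, so h = -136.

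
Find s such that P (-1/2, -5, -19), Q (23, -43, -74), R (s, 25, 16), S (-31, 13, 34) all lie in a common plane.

Coplanarity ⇔ det[PQ; PR; PS] = 0.
Expanding, this is linear in s: (1024)s + (13312) = 0.
So s = -13.

-13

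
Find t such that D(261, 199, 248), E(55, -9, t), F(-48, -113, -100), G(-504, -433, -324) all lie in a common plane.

The points are coplanar iff DE · (DF × DG) = 0.
Expanding, this is linear in t: (-43392)t + (694272) = 0.
So t = 16.

16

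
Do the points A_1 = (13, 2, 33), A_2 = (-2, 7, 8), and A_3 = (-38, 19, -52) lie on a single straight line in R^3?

A_1A_2 = (-15, 5, -25), A_1A_3 = (-51, 17, -85).
A_1A_2 × A_1A_3 = (0, 0, 0).
The cross product vanishes, so the three points are collinear.

Yes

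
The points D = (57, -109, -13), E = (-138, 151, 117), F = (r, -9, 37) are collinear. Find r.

Direction DE = (-195, 260, 130). From the y-coordinate of F, the parameter along the line is τ = (-9 − (-109))/260 = 5/13.
Then r = 57 + 5/13·(-195) = -18.

-18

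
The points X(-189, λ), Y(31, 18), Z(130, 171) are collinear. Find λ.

-322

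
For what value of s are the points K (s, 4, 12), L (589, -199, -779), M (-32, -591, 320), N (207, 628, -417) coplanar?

52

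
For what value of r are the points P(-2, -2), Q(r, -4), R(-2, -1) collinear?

The three points are collinear iff det[PQ; PR] = 0.
This determinant is linear in r: (1)r + (2) = 0, so r = -2.

-2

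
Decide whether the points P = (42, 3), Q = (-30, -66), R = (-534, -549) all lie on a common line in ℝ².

Yes

PQ = (-72, -69), PR = (-576, -552).
det[PQ; PR] = (-72)(-552) − (-69)(-576) = 0.
The determinant is zero, so the points are collinear.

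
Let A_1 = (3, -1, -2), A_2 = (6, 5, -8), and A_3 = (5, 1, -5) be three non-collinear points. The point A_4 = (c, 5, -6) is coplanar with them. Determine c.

4

A normal to the plane is n = A_1A_2 × A_1A_3 = (-6, -3, -6).
A_4 lies in the plane iff n · A_1A_4 = 0.
This gives (-6)c + (24) = 0, so c = 4.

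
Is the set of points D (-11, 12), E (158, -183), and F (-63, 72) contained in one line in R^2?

Yes

DE = (169, -195), DF = (-52, 60).
det[DE; DF] = (169)(60) − (-195)(-52) = 0.
The determinant is zero, so the points are collinear.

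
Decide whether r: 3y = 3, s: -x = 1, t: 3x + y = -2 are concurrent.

Yes

Lines aᵢx + bᵢy = cᵢ with pairwise distinct directions are concurrent exactly when det[aᵢ bᵢ cᵢ] = 0.
Here the determinant is 0.
It vanishes, so the lines are concurrent at (-1, 1).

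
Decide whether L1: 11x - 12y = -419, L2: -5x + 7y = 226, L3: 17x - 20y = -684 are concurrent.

The three lines meet at one point iff the augmented coefficient matrix [aᵢ bᵢ cᵢ] has rank < 3, i.e. its determinant vanishes.
Here the determinant is -51.
Nonzero, so no common point exists.

No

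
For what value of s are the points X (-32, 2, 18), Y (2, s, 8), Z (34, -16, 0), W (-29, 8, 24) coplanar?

Normal to plane XZW: n = (0, -450, 450); plane equation n·P = 7200.
Requiring n·Y = 7200: (-450)s + (3600) = 7200.
So s = -8.

-8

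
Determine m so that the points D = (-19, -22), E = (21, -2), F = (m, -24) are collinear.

-23

The three points are collinear iff det[DE; DF] = 0.
This determinant is linear in m: (-20)m + (-460) = 0, so m = -23.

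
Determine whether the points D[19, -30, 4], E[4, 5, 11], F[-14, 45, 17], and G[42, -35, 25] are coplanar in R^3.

No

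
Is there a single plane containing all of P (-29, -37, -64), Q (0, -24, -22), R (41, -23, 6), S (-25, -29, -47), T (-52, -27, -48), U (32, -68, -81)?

The plane through P, Q, R has normal n = PQ × PR = (322, 910, -504) and equation n·X = -10752.
Checking the remaining points: n·S = -10752, n·T = -17122, n·U = -10752.
Since n·T = -17122 ≠ -10752, T is off the plane and the points are not all coplanar.

No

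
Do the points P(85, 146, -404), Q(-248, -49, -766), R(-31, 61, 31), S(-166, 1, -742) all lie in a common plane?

A normal to the plane through P, Q, R is n = PQ × PR = (-115595, 186847, 5685).
The plane has equation n·X = 15157347. For S: n·S = 15157347.
Equal, so S lies in the plane and all four are coplanar.

Yes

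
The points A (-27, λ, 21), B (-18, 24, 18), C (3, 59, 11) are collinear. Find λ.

Collinearity requires AB × AC = 0; each component is linear in λ.
The x-component gives (7)λ + (-63) = 0, so λ = 9.
The remaining components then also vanish.

9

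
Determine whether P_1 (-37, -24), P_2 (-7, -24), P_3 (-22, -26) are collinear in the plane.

No

P_1P_2 = (30, 0), P_1P_3 = (15, -2).
det[P_1P_2; P_1P_3] = (30)(-2) − (0)(15) = -60.
The determinant is nonzero, so they are not collinear.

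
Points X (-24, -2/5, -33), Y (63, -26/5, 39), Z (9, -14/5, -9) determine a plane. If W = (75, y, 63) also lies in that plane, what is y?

-17/5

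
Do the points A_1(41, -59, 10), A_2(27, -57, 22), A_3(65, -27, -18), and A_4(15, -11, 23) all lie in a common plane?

Yes

With A_1 as base: A_1A_2 = (-14, 2, 12), A_1A_3 = (24, 32, -28), A_1A_4 = (-26, 48, 13).
A_1A_3 × A_1A_4 = (1760, 416, 1984).
A_1A_2 · (A_1A_3 × A_1A_4) = 0.
The scalar triple product vanishes, so the four points are coplanar.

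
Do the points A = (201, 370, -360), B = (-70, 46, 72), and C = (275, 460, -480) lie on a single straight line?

No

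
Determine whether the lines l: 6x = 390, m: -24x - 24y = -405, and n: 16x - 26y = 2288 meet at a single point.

No

Intersecting l and m: solving the 2×2 system gives (x, y) = (65, -385/8).
Substitute into n: (16)(65) + (-26)(-385/8) = 9165/4.
But n requires 2288 ≠ 9165/4, so the three lines have no common point.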